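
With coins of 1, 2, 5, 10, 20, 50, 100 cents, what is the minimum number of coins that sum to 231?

Greedy: take as many of the largest coin as possible, then repeat with the remainder.
231 − 2×100→31 − 1×20→11 − 1×10→1 − 1×1→0
Total coins = 2 + 1 + 1 + 1 = 5

5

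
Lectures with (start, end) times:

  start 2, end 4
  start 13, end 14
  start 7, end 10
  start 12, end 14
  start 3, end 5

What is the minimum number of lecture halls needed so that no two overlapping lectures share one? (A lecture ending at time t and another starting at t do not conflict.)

Count concurrent intervals with a sweep; the peak is the room count.
Events (time:±→running): 2:+→1 3:+→2 … peak 2.

2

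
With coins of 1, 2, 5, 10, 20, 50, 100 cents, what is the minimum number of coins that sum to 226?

5

226 − 2×100→26 − 1×20→6 − 1×5→1 − 1×1→0
Total coins = 2 + 1 + 1 + 1 = 5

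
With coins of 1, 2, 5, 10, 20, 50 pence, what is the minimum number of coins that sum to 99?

99 − 1×50→49 − 2×20→9 − 1×5→4 − 2×2→0
Total coins = 1 + 2 + 1 + 2 = 6

6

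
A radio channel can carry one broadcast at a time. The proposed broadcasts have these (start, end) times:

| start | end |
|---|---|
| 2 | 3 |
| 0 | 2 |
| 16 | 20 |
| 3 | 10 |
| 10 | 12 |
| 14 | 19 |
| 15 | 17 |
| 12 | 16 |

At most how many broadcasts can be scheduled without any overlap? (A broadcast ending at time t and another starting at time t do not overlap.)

Sort by end time and greedily take each interval whose start is ≥ the last chosen end.
By end time: (0,2), (2,3), (3,10), (10,12), (12,16), (15,17), (14,19), (16,20).
Pick (0,2); next start ≥ 2 → (2,3); next start ≥ 3 → (3,10); next start ≥ 10 → (10,12); next start ≥ 12 → (12,16); next start ≥ 16 → (16,20).
Selected 6 broadcasts.

6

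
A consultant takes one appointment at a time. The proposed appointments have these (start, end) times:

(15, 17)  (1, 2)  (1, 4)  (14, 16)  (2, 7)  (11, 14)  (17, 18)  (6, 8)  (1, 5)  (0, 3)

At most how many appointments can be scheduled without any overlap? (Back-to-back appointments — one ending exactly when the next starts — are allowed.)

Sort by end time and greedily take each interval whose start is ≥ the last chosen end.
Sorted by end: (1,2)  (0,3)  (1,4)  (1,5)  (2,7)  (6,8)  (11,14)  (14,16)  (15,17)  (17,18)
take (1,2); skip (1,4); take (2,7); take (11,14); take (14,16); skip (15,17); take (17,18).
Selected 5 appointments.

5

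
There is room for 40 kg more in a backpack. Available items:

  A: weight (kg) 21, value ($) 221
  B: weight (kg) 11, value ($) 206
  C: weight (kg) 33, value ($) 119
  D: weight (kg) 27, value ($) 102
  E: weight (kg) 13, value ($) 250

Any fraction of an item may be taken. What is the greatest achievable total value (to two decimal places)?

624.38

Greedy by value/weight ratio, highest first.
Ratios (sorted): E 19.23, B 18.73, A 10.52, D 3.78, C 3.61
take E (13 @ 250); take B (11 @ 206); take 16/21 of A → 168.38. Capacity used 40/40.
Total value = 624.38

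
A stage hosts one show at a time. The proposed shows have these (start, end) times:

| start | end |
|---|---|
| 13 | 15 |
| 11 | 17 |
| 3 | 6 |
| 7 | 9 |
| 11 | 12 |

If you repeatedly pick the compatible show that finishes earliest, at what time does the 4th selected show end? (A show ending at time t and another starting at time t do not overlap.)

By end time: (3,6), (7,9), (11,12), (13,15), (11,17).
Pick (3,6); next start ≥ 6 → (7,9); next start ≥ 9 → (11,12); next start ≥ 12 → (13,15).
Selected: (3,6) (7,9) (11,12) (13,15)

15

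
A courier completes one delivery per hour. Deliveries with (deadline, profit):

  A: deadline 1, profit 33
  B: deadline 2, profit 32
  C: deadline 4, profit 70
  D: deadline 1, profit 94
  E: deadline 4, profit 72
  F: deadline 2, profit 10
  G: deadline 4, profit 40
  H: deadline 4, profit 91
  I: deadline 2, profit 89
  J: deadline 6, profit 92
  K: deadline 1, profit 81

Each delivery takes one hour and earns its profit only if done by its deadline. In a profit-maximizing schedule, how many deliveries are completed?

5

Take jobs in profit order; each goes to the latest open slot no later than its deadline.
By profit: D(d1,94), J(d6,92), H(d4,91), I(d2,89), K(d1,81), E(d4,72), C(d4,70), G(d4,40), A(d1,33), B(d2,32), F(d2,10)
D→slot 1; J→slot 6; H→slot 4; I→slot 2; K skipped; E→slot 3; C skipped; G skipped; A skipped; B skipped; F skipped.
5 of 11 scheduled.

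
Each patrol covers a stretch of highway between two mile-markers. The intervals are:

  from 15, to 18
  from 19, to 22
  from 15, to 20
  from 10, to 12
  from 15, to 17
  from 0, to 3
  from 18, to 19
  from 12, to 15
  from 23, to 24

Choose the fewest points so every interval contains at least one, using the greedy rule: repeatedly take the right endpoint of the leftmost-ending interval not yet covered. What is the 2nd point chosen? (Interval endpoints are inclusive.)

By right end: [0,3]  [10,12]  [12,15]  [15,17]  [15,18]  [18,19]  [15,20]  [19,22]  [23,24]
[0,3] uncovered → point at 3; [10,12] uncovered → point at 12; [15,17] uncovered → point at 17; [18,19] uncovered → point at 19; [23,24] uncovered → point at 24.
Points: 3, 12, 17, 19, 24 (5 total).

12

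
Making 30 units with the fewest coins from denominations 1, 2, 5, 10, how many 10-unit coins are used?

3

Greedy: take as many of the largest coin as possible, then repeat with the remainder.
30 − 3×10→0
Count of 10: 3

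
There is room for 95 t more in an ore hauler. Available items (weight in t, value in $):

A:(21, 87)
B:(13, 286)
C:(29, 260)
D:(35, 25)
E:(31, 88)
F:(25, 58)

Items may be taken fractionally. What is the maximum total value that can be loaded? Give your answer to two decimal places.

723.32

Greedy by value/weight ratio, highest first.
Order: B (286/13=22.00) > C (260/29=8.97) > A (87/21=4.14) > E (88/31=2.84) > F (58/25=2.32) > D (25/35=0.71)
Fill: take B (13 @ 286) → take C (29 @ 260) → take A (21 @ 87) → take E (31 @ 88) → take 1/25 of F → 2.32; 95/95 used.
Total value = 723.32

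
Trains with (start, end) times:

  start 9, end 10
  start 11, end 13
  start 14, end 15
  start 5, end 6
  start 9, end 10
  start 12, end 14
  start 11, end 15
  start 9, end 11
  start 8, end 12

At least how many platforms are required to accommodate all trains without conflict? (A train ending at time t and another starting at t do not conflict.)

4

The answer is the maximum number of intervals overlapping at any instant.
Events (time:±→running): 5:+→1 6:-→0 8:+→1 9:+→2 9:+→3 9:+→4 … peak 4.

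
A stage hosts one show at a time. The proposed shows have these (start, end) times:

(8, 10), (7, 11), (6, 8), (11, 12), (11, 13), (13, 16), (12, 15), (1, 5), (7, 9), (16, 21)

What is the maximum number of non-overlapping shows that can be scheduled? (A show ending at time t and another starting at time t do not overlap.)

Sorted by end: (1,5)  (6,8)  (7,9)  (8,10)  (7,11)  (11,12)  (11,13)  (12,15)  (13,16)  (16,21)
take (1,5); take (6,8); take (8,10); skip (7,11); take (11,12); take (12,15); take (16,21).
Selected 6 shows.

6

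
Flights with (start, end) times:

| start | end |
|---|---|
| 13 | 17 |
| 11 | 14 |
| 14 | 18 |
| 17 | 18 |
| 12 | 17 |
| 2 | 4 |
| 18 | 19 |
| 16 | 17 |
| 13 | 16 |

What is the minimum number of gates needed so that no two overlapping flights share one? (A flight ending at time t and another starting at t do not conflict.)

4

The answer is the maximum number of intervals overlapping at any instant.
Events (time:±→running): 2:+→1 4:-→0 11:+→1 12:+→2 13:+→3 13:+→4 … peak 4.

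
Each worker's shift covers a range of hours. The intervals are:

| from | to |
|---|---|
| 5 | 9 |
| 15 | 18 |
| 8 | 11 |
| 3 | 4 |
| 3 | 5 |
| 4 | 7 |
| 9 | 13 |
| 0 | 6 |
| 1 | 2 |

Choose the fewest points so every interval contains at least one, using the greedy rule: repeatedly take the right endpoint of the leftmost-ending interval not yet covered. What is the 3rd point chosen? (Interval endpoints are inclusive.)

Sort by right endpoint; whenever an interval is uncovered, place a point at its right end.
Sorted: [1,2] [3,4] [3,5] [0,6] [4,7] [5,9] [8,11] [9,13] [15,18]
{[1,2]} hit by 2; {[3,4],[3,5],[0,6],[4,7]} hit by 4; {[5,9],[8,11],[9,13]} hit by 9; {[15,18]} hit by 18.
Points: 2, 4, 9, 18 (4 total).

9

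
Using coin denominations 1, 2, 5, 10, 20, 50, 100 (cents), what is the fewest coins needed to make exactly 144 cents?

Use the largest denomination that fits, subtract, and repeat.
144 − 1×100→44 − 2×20→4 − 2×2→0
Total coins = 1 + 2 + 2 = 5

5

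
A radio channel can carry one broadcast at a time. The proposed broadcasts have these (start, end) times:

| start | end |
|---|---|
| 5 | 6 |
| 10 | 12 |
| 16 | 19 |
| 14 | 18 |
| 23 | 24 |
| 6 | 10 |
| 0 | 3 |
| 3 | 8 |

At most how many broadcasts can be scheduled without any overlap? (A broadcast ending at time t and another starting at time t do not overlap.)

Order by finish time; keep every interval that doesn't clash with the previous kept one.
By end time: (0,3), (5,6), (3,8), (6,10), (10,12), (14,18), (16,19), (23,24).
Pick (0,3); next start ≥ 3 → (5,6); next start ≥ 6 → (6,10); next start ≥ 10 → (10,12); next start ≥ 12 → (14,18); next start ≥ 18 → (23,24).
Selected 6 broadcasts.

6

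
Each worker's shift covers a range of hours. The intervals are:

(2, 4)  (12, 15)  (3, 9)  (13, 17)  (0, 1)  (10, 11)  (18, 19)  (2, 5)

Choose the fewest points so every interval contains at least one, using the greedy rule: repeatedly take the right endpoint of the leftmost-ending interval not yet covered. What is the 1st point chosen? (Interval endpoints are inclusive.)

1

Process intervals by earliest right end; each time one isn't hit yet, stab at its right endpoint.
By right end: [0,1]  [2,4]  [2,5]  [3,9]  [10,11]  [12,15]  [13,17]  [18,19]
[0,1] uncovered → point at 1; [2,4] uncovered → point at 4; [10,11] uncovered → point at 11; [12,15] uncovered → point at 15; [18,19] uncovered → point at 19.
Points: 1, 4, 11, 15, 19 (5 total).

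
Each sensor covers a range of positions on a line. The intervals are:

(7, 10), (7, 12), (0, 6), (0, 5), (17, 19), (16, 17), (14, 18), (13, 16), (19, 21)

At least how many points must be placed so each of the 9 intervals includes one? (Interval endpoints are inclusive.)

Sort by right endpoint; whenever an interval is uncovered, place a point at its right end.
Sorted: [0,5] [0,6] [7,10] [7,12] [13,16] [16,17] [14,18] [17,19] [19,21]
{[0,5],[0,6]} hit by 5; {[7,10],[7,12]} hit by 10; {[13,16],[16,17],[14,18]} hit by 16; {[17,19],[19,21]} hit by 19.
Points: 5, 10, 16, 19 (4 total).

4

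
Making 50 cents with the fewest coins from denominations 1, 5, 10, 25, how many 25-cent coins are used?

2

50 = 2×25
Count of 25: 2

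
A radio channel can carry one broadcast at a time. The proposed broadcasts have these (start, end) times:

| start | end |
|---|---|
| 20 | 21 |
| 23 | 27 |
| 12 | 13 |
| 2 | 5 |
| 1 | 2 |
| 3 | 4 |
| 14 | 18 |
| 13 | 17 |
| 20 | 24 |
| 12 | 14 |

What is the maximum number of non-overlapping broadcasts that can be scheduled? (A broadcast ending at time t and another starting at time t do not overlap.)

6

Sort by end time and greedily take each interval whose start is ≥ the last chosen end.
Sorted by end: (1,2)  (3,4)  (2,5)  (12,13)  (12,14)  (13,17)  (14,18)  (20,21)  (20,24)  (23,27)
take (1,2); take (3,4); take (12,13); take (13,17); take (20,21); take (23,27).
Selected 6 broadcasts.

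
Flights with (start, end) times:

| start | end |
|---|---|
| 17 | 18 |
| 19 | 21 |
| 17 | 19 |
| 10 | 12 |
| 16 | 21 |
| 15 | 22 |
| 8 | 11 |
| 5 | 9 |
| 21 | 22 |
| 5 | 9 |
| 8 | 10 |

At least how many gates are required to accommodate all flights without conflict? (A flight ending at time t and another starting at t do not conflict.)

Count concurrent intervals with a sweep; the peak is the room count.
starts: [5, 5, 8, 8, 10, 15, 16, 17, 17, 19, 21]
ends:   [9, 9, 10, 11, 12, 18, 19, 21, 21, 22, 22]
s5→1 s5→2 s8→3 s8→4  — peak 4.

4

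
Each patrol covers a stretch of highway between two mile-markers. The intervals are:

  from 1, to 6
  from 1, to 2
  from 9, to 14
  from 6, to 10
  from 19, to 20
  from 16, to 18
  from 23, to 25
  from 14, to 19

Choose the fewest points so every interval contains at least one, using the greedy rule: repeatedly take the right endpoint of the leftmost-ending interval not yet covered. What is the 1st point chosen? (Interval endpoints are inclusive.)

2

By right end: [1,2]  [1,6]  [6,10]  [9,14]  [16,18]  [14,19]  [19,20]  [23,25]
[1,2] uncovered → point at 2; [6,10] uncovered → point at 10; [16,18] uncovered → point at 18; [19,20] uncovered → point at 20; [23,25] uncovered → point at 25.
Points: 2, 10, 18, 20, 25 (5 total).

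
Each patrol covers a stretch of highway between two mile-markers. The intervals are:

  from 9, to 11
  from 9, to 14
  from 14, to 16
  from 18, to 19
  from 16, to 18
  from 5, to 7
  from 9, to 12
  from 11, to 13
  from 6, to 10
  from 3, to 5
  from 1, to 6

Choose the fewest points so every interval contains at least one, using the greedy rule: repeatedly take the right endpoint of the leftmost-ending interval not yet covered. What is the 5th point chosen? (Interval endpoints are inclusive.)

Sorted: [3,5] [1,6] [5,7] [6,10] [9,11] [9,12] [11,13] [9,14] [14,16] [16,18] [18,19]
{[3,5],[1,6],[5,7]} hit by 5; {[6,10],[9,11],[9,12]} hit by 10; {[11,13],[9,14]} hit by 13; {[14,16],[16,18]} hit by 16; {[18,19]} hit by 19.
Points: 5, 10, 13, 16, 19 (5 total).

19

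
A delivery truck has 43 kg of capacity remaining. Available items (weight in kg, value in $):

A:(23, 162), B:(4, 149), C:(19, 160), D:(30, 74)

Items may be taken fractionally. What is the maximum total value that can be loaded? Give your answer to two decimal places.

Greedy by value/weight ratio, highest first.
Ratios (sorted): B 37.25, C 8.42, A 7.04, D 2.47
take B (4 @ 149); take C (19 @ 160); take 20/23 of A → 140.87. Capacity used 43/43.
Total value = 449.87

449.87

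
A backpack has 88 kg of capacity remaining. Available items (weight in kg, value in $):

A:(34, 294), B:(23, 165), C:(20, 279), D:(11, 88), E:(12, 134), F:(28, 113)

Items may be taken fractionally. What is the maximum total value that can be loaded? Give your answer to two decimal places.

873.91

Ratios (sorted): C 13.95, E 11.17, A 8.65, D 8.00, B 7.17, F 4.04
take C (20 @ 279); take E (12 @ 134); take A (34 @ 294); take D (11 @ 88); take 11/23 of B → 78.91. Capacity used 88/88.
Total value = 873.91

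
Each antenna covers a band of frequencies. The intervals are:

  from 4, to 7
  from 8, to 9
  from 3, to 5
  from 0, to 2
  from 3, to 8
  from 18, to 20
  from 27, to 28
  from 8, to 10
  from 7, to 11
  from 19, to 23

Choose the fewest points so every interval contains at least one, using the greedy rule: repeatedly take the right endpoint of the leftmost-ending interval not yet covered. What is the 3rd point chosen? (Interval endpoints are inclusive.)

Sort by right endpoint; whenever an interval is uncovered, place a point at its right end.
Sorted: [0,2] [3,5] [4,7] [3,8] [8,9] [8,10] [7,11] [18,20] [19,23] [27,28]
{[0,2]} hit by 2; {[3,5],[4,7],[3,8]} hit by 5; {[8,9],[8,10],[7,11]} hit by 9; {[18,20],[19,23]} hit by 20; {[27,28]} hit by 28.
Points: 2, 5, 9, 20, 28 (5 total).

9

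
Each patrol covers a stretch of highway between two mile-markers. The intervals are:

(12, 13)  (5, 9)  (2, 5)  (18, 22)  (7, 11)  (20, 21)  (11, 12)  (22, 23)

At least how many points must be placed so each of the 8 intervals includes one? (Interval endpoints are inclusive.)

By right end: [2,5]  [5,9]  [7,11]  [11,12]  [12,13]  [20,21]  [18,22]  [22,23]
[2,5] uncovered → point at 5; [7,11] uncovered → point at 11; [12,13] uncovered → point at 13; [20,21] uncovered → point at 21; [22,23] uncovered → point at 23.
Points: 5, 11, 13, 21, 23 (5 total).

5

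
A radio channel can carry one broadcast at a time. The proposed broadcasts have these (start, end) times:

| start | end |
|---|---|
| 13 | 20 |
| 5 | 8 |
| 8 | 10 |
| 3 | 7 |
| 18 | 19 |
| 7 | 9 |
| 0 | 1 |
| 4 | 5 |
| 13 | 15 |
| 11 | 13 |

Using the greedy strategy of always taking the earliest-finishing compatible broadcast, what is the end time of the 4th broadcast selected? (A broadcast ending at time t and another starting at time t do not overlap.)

By end time: (0,1), (4,5), (3,7), (5,8), (7,9), (8,10), (11,13), (13,15), (18,19), (13,20).
Pick (0,1); next start ≥ 1 → (4,5); next start ≥ 5 → (5,8); next start ≥ 8 → (8,10); next start ≥ 10 → (11,13); next start ≥ 13 → (13,15); next start ≥ 15 → (18,19).
Selected: (0,1) (4,5) (5,8) (8,10) (11,13) (13,15) (18,19)

10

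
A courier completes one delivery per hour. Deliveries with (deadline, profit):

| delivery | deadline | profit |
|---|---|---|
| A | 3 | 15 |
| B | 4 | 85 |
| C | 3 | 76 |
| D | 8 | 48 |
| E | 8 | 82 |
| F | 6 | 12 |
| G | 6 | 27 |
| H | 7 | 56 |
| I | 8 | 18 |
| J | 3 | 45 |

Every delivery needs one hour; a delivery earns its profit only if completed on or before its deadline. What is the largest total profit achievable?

437

Sort by profit descending; place each in the latest free slot ≤ its deadline.
By profit: B(d4,85), E(d8,82), C(d3,76), H(d7,56), D(d8,48), J(d3,45), G(d6,27), I(d8,18), A(d3,15), F(d6,12)
B→slot 4; E→slot 8; C→slot 3; H→slot 7; D→slot 6; J→slot 2; G→slot 5; I→slot 1; A skipped; F skipped.
Profit = 18 + 45 + 76 + 85 + 27 + 48 + 56 + 82 = 437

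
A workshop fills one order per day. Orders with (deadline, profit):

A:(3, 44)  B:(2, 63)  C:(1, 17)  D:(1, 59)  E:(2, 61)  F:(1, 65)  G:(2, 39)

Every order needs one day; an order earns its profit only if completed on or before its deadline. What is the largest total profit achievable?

172

By profit: F(d1,65), B(d2,63), E(d2,61), D(d1,59), A(d3,44), G(d2,39), C(d1,17)
F→slot 1; B→slot 2; E skipped; D skipped; A→slot 3; G skipped; C skipped.
Profit = 65 + 63 + 44 = 172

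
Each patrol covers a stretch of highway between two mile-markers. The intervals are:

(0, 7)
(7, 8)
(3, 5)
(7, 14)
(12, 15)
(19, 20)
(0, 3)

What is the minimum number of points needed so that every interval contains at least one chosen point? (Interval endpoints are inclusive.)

Sorted: [0,3] [3,5] [0,7] [7,8] [7,14] [12,15] [19,20]
{[0,3],[3,5],[0,7]} hit by 3; {[7,8],[7,14]} hit by 8; {[12,15]} hit by 15; {[19,20]} hit by 20.
Points: 3, 8, 15, 20 (4 total).

4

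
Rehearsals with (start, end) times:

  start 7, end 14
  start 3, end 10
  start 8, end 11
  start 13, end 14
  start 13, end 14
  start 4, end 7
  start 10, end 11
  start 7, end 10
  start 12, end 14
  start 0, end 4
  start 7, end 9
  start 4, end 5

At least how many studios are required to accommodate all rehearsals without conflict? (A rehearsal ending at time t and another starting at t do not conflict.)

5

The answer is the maximum number of intervals overlapping at any instant.
Events (time:±→running): 0:+→1 3:+→2 4:-→1 4:+→2 4:+→3 5:-→2 7:-→1 7:+→2 7:+→3 7:+→4 8:+→5 … peak 5.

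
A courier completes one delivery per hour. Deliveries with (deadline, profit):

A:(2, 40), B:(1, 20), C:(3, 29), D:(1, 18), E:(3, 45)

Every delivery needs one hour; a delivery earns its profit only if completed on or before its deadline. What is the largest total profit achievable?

By profit: E(d3,45), A(d2,40), C(d3,29), B(d1,20), D(d1,18)
E→slot 3; A→slot 2; C→slot 1; B skipped; D skipped.
Profit = 29 + 40 + 45 = 114

114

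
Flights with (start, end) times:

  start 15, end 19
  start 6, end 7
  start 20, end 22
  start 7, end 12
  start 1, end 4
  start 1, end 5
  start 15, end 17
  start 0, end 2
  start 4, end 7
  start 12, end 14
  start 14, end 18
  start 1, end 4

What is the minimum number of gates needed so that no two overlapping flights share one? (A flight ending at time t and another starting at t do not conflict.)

The answer is the maximum number of intervals overlapping at any instant.
Events (time:±→running): 0:+→1 1:+→2 1:+→3 1:+→4 … peak 4.

4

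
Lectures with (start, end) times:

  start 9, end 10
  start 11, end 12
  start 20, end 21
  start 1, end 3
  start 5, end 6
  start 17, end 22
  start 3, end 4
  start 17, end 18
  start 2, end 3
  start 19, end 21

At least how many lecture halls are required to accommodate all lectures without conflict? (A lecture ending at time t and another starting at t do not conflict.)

3

The answer is the maximum number of intervals overlapping at any instant.
Events (time:±→running): 1:+→1 2:+→2 3:-→1 3:-→0 3:+→1 4:-→0 5:+→1 6:-→0 9:+→1 10:-→0 11:+→1 12:-→0 17:+→1 17:+→2 18:-→1 19:+→2 20:+→3 … peak 3.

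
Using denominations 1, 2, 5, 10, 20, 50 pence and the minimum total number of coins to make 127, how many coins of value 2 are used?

1

Greedy: take as many of the largest coin as possible, then repeat with the remainder.
127 = 2×50 + 1×20 + 1×5 + 1×2
Count of 2: 1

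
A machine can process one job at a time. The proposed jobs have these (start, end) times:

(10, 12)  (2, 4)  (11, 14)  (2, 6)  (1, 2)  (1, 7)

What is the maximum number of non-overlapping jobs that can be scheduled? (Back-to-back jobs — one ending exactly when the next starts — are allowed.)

By end time: (1,2), (2,4), (2,6), (1,7), (10,12), (11,14).
Pick (1,2); next start ≥ 2 → (2,4); next start ≥ 4 → (10,12).
Selected 3 jobs.

3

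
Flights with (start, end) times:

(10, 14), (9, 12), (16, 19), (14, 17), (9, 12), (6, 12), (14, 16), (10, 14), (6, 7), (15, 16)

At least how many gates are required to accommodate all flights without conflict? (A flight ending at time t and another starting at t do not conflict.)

5

The answer is the maximum number of intervals overlapping at any instant.
Events (time:±→running): 6:+→1 6:+→2 7:-→1 9:+→2 9:+→3 10:+→4 10:+→5 … peak 5.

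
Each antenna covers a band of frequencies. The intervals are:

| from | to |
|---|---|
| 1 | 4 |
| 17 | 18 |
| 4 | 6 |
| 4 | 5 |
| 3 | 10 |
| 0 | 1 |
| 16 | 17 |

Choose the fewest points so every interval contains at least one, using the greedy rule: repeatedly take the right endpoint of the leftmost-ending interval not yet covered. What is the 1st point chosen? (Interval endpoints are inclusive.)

1

Sorted: [0,1] [1,4] [4,5] [4,6] [3,10] [16,17] [17,18]
{[0,1],[1,4]} hit by 1; {[4,5],[4,6],[3,10]} hit by 5; {[16,17],[17,18]} hit by 17.
Points: 1, 5, 17 (3 total).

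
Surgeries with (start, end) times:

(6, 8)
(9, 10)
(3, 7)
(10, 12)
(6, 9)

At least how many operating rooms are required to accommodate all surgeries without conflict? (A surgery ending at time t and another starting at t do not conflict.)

3

Count concurrent intervals with a sweep; the peak is the room count.
starts: [3, 6, 6, 9, 10]
ends:   [7, 8, 9, 10, 12]
s3→1 s6→2 s6→3  — peak 3.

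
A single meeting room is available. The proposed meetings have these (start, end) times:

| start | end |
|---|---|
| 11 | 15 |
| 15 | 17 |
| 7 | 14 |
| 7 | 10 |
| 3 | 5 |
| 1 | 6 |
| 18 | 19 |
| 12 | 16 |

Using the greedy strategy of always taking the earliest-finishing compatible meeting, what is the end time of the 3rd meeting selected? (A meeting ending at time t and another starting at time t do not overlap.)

15

Order by finish time; keep every interval that doesn't clash with the previous kept one.
Sorted by end: (3,5)  (1,6)  (7,10)  (7,14)  (11,15)  (12,16)  (15,17)  (18,19)
take (3,5); take (7,10); skip (7,14); take (11,15); skip (12,16); take (15,17); take (18,19).
Selected: (3,5) (7,10) (11,15) (15,17) (18,19)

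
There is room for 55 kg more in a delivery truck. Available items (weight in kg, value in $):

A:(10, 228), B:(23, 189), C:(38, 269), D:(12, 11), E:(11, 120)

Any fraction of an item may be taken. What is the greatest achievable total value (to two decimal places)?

Ratios (sorted): A 22.80, E 10.91, B 8.22, C 7.08, D 0.92
take A (10 @ 228); take E (11 @ 120); take B (23 @ 189); take 11/38 of C → 77.87. Capacity used 55/55.
Total value = 614.87

614.87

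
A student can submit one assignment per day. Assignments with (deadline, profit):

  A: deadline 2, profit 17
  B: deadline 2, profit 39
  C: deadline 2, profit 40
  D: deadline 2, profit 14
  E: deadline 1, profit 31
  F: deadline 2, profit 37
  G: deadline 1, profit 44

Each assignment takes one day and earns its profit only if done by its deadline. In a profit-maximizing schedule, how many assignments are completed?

2

Profit order: G=44 C=40 B=39 F=37 E=31 A=17 D=14
Assign: G→slot 1, C→slot 2, B skipped, F skipped, E skipped, A skipped, D skipped.
Slots: [1:G] [2:C]
2 of 7 scheduled.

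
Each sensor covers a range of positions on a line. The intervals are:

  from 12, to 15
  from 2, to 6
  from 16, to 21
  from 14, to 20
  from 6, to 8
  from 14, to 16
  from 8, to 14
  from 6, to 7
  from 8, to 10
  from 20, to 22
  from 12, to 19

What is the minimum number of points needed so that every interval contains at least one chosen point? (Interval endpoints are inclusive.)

Process intervals by earliest right end; each time one isn't hit yet, stab at its right endpoint.
By right end: [2,6]  [6,7]  [6,8]  [8,10]  [8,14]  [12,15]  [14,16]  [12,19]  [14,20]  [16,21]  [20,22]
[2,6] uncovered → point at 6; [8,10] uncovered → point at 10; [12,15] uncovered → point at 15; [16,21] uncovered → point at 21.
Points: 6, 10, 15, 21 (4 total).

4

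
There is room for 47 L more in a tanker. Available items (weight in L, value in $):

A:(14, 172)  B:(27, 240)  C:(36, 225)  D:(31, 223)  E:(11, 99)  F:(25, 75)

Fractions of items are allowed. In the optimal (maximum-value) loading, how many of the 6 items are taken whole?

Sort by value per unit weight and fill in that order.
Order: A (172/14=12.29) > E (99/11=9.00) > B (240/27=8.89) > D (223/31=7.19) > C (225/36=6.25) > F (75/25=3.00)
Fill: take A (14 @ 172) → take E (11 @ 99) → take 22/27 of B → 195.56; 47/47 used.
2 item(s) taken whole; one partial (take 22/27 of B).

2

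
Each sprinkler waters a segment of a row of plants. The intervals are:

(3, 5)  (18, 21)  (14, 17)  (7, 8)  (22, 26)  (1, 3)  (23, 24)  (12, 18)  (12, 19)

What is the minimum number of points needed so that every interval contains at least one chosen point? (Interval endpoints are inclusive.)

By right end: [1,3]  [3,5]  [7,8]  [14,17]  [12,18]  [12,19]  [18,21]  [23,24]  [22,26]
[1,3] uncovered → point at 3; [7,8] uncovered → point at 8; [14,17] uncovered → point at 17; [18,21] uncovered → point at 21; [23,24] uncovered → point at 24.
Points: 3, 8, 17, 21, 24 (5 total).

5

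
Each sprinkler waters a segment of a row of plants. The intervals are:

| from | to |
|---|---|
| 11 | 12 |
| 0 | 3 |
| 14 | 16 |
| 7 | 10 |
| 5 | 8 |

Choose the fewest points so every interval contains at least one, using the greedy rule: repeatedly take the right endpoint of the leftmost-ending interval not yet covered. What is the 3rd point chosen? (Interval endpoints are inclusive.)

12

Sort by right endpoint; whenever an interval is uncovered, place a point at its right end.
Sorted: [0,3] [5,8] [7,10] [11,12] [14,16]
{[0,3]} hit by 3; {[5,8],[7,10]} hit by 8; {[11,12]} hit by 12; {[14,16]} hit by 16.
Points: 3, 8, 12, 16 (4 total).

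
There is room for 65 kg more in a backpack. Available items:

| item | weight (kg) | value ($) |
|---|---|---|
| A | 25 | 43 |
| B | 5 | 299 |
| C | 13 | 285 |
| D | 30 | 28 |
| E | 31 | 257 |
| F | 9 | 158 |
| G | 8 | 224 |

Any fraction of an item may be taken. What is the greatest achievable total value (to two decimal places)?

1214.71

Order: B (299/5=59.80) > G (224/8=28.00) > C (285/13=21.92) > F (158/9=17.56) > E (257/31=8.29) > A (43/25=1.72) > D (28/30=0.93)
Fill: take B (5 @ 299) → take G (8 @ 224) → take C (13 @ 285) → take F (9 @ 158) → take 30/31 of E → 248.71; 65/65 used.
Total value = 1214.71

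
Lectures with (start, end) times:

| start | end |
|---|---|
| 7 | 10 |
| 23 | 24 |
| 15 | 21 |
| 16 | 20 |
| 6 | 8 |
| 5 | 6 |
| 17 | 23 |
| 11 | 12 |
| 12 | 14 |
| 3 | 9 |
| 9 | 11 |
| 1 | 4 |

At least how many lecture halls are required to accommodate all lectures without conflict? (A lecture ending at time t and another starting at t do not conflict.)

Events (time:±→running): 1:+→1 3:+→2 4:-→1 5:+→2 6:-→1 6:+→2 7:+→3 … peak 3.

3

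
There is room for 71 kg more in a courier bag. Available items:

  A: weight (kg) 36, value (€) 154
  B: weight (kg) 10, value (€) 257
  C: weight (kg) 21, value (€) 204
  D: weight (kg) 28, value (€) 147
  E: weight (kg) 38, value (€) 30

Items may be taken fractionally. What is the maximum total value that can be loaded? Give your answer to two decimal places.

659.33

Ratios (sorted): B 25.70, C 9.71, D 5.25, A 4.28, E 0.79
take B (10 @ 257); take C (21 @ 204); take D (28 @ 147); take 12/36 of A → 51.33. Capacity used 71/71.
Total value = 659.33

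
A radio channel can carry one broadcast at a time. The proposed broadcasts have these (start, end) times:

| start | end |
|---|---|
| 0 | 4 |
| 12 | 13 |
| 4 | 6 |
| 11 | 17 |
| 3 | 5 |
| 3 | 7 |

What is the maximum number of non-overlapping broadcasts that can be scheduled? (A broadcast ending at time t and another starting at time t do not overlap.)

3

Order by finish time; keep every interval that doesn't clash with the previous kept one.
Sorted by end: (0,4)  (3,5)  (4,6)  (3,7)  (12,13)  (11,17)
take (0,4); take (4,6); take (12,13).
Selected 3 broadcasts.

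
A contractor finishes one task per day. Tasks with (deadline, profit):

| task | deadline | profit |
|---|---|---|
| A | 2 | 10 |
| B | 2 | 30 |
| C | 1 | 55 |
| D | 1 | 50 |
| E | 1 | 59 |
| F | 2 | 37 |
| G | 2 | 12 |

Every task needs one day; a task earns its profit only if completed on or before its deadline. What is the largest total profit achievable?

96

Profit order: E=59 C=55 D=50 F=37 B=30 G=12 A=10
Assign: E→slot 1, C skipped, D skipped, F→slot 2, B skipped, G skipped, A skipped.
Slots: [1:E] [2:F]
Profit = 59 + 37 = 96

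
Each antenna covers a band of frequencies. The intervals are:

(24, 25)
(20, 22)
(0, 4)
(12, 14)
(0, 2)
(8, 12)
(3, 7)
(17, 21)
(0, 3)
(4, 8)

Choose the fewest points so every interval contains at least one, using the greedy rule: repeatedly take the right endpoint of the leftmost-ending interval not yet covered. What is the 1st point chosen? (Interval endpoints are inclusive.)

2

Sorted: [0,2] [0,3] [0,4] [3,7] [4,8] [8,12] [12,14] [17,21] [20,22] [24,25]
{[0,2],[0,3],[0,4]} hit by 2; {[3,7],[4,8]} hit by 7; {[8,12],[12,14]} hit by 12; {[17,21],[20,22]} hit by 21; {[24,25]} hit by 25.
Points: 2, 7, 12, 21, 25 (5 total).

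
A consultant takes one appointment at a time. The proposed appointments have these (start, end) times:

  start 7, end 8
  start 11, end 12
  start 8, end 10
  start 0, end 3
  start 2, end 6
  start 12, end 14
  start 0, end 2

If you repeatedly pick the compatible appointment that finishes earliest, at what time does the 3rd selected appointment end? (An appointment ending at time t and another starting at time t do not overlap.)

Order by finish time; keep every interval that doesn't clash with the previous kept one.
Sorted by end: (0,2)  (0,3)  (2,6)  (7,8)  (8,10)  (11,12)  (12,14)
take (0,2); take (2,6); take (7,8); take (8,10); take (11,12); take (12,14).
Selected: (0,2) (2,6) (7,8) (8,10) (11,12) (12,14)

8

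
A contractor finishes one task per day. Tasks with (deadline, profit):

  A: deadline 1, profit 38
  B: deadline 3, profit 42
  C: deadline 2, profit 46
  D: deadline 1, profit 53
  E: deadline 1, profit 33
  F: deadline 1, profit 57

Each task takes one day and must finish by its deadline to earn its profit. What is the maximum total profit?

By profit: F(d1,57), D(d1,53), C(d2,46), B(d3,42), A(d1,38), E(d1,33)
F→slot 1; D skipped; C→slot 2; B→slot 3; A skipped; E skipped.
Profit = 57 + 46 + 42 = 145

145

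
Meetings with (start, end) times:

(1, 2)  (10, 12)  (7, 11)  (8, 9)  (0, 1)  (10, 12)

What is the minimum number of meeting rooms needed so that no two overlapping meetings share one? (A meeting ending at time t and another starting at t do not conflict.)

starts: [0, 1, 7, 8, 10, 10]
ends:   [1, 2, 9, 11, 12, 12]
s0→1 e1→0 s1→1 e2→0 s7→1 s8→2 e9→1 s10→2 s10→3  — peak 3.

3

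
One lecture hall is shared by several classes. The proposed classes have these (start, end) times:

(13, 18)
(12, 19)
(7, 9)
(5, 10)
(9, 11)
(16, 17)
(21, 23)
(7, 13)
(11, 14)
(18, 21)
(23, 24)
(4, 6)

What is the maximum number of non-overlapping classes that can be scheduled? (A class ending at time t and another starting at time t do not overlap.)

8

Sort by end time and greedily take each interval whose start is ≥ the last chosen end.
Sorted by end: (4,6)  (7,9)  (5,10)  (9,11)  (7,13)  (11,14)  (16,17)  (13,18)  (12,19)  (18,21)  (21,23)  (23,24)
take (4,6); take (7,9); take (9,11); take (11,14); take (16,17); skip (12,19); take (18,21); take (21,23); take (23,24).
Selected 8 classes.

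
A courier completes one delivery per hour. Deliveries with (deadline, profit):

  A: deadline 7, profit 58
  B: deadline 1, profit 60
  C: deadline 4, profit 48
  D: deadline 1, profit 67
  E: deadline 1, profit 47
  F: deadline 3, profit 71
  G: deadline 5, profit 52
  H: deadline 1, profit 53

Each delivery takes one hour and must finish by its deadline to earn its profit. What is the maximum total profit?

296

Take jobs in profit order; each goes to the latest open slot no later than its deadline.
By profit: F(d3,71), D(d1,67), B(d1,60), A(d7,58), H(d1,53), G(d5,52), C(d4,48), E(d1,47)
F→slot 3; D→slot 1; B skipped; A→slot 7; H skipped; G→slot 5; C→slot 4; E skipped.
Profit = 67 + 71 + 48 + 52 + 58 = 296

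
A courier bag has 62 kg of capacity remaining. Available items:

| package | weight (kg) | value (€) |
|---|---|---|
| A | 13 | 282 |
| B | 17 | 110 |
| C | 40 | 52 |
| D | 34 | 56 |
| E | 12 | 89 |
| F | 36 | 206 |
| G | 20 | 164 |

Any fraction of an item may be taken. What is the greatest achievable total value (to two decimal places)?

Order: A (282/13=21.69) > G (164/20=8.20) > E (89/12=7.42) > B (110/17=6.47) > F (206/36=5.72) > D (56/34=1.65) > C (52/40=1.30)
Fill: take A (13 @ 282) → take G (20 @ 164) → take E (12 @ 89) → take B (17 @ 110); 62/62 used.
Total value = 645.00

645.00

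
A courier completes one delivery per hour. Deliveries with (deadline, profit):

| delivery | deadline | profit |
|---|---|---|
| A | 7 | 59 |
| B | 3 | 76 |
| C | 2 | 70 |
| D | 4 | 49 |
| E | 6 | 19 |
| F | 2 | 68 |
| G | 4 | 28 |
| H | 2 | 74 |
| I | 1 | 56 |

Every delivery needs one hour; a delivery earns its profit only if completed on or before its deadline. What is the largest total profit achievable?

347

By profit: B(d3,76), H(d2,74), C(d2,70), F(d2,68), A(d7,59), I(d1,56), D(d4,49), G(d4,28), E(d6,19)
B→slot 3; H→slot 2; C→slot 1; F skipped; A→slot 7; I skipped; D→slot 4; G skipped; E→slot 6.
Profit = 70 + 74 + 76 + 49 + 19 + 59 = 347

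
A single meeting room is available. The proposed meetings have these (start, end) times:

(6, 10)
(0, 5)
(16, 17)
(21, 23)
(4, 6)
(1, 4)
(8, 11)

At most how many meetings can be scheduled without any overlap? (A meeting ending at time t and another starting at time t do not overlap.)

Order by finish time; keep every interval that doesn't clash with the previous kept one.
Sorted by end: (1,4)  (0,5)  (4,6)  (6,10)  (8,11)  (16,17)  (21,23)
take (1,4); take (4,6); take (6,10); take (16,17); take (21,23).
Selected 5 meetings.

5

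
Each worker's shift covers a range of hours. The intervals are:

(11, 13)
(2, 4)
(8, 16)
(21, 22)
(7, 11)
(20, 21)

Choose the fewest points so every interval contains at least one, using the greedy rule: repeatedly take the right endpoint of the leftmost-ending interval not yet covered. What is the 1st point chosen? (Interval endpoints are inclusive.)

Process intervals by earliest right end; each time one isn't hit yet, stab at its right endpoint.
By right end: [2,4]  [7,11]  [11,13]  [8,16]  [20,21]  [21,22]
[2,4] uncovered → point at 4; [7,11] uncovered → point at 11; [20,21] uncovered → point at 21.
Points: 4, 11, 21 (3 total).

4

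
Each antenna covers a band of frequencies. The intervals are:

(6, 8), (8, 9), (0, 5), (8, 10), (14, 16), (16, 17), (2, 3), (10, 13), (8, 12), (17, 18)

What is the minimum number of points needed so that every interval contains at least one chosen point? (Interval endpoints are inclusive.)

5

Sort by right endpoint; whenever an interval is uncovered, place a point at its right end.
Sorted: [2,3] [0,5] [6,8] [8,9] [8,10] [8,12] [10,13] [14,16] [16,17] [17,18]
{[2,3],[0,5]} hit by 3; {[6,8],[8,9],[8,10],[8,12]} hit by 8; {[10,13]} hit by 13; {[14,16],[16,17]} hit by 16; {[17,18]} hit by 18.
Points: 3, 8, 13, 16, 18 (5 total).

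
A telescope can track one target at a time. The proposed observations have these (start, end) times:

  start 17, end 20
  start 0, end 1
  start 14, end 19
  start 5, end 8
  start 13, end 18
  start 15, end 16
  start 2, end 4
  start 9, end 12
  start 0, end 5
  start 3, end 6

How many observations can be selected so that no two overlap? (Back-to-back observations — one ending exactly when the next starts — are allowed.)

6

By end time: (0,1), (2,4), (0,5), (3,6), (5,8), (9,12), (15,16), (13,18), (14,19), (17,20).
Pick (0,1); next start ≥ 1 → (2,4); next start ≥ 4 → (5,8); next start ≥ 8 → (9,12); next start ≥ 12 → (15,16); next start ≥ 16 → (17,20).
Selected 6 observations.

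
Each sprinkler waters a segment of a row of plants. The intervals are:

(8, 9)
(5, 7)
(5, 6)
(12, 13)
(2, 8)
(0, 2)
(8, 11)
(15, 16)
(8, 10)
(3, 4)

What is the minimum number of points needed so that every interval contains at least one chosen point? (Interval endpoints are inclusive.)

Process intervals by earliest right end; each time one isn't hit yet, stab at its right endpoint.
Sorted: [0,2] [3,4] [5,6] [5,7] [2,8] [8,9] [8,10] [8,11] [12,13] [15,16]
{[0,2]} hit by 2; {[3,4]} hit by 4; {[5,6],[5,7],[2,8]} hit by 6; {[8,9],[8,10],[8,11]} hit by 9; {[12,13]} hit by 13; {[15,16]} hit by 16.
Points: 2, 4, 6, 9, 13, 16 (6 total).

6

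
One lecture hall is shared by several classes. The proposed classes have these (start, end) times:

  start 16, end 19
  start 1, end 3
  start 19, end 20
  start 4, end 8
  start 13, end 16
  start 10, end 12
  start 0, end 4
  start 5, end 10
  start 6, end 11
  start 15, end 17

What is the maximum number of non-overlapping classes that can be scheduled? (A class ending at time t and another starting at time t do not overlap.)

6

Order by finish time; keep every interval that doesn't clash with the previous kept one.
Sorted by end: (1,3)  (0,4)  (4,8)  (5,10)  (6,11)  (10,12)  (13,16)  (15,17)  (16,19)  (19,20)
take (1,3); take (4,8); skip (5,10); take (10,12); take (13,16); take (16,19); take (19,20).
Selected 6 classes.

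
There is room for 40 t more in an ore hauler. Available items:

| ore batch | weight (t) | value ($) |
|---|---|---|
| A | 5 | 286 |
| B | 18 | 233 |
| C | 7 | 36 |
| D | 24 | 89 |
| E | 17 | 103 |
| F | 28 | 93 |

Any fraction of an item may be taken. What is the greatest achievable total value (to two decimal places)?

Sort by value per unit weight and fill in that order.
Ratios (sorted): A 57.20, B 12.94, E 6.06, C 5.14, D 3.71, F 3.32
take A (5 @ 286); take B (18 @ 233); take E (17 @ 103). Capacity used 40/40.
Total value = 622.00

622.00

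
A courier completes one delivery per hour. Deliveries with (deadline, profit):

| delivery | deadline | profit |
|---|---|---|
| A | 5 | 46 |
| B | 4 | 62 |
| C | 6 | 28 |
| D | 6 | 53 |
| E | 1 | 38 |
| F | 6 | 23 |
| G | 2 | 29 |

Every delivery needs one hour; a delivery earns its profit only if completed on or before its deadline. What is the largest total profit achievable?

By profit: B(d4,62), D(d6,53), A(d5,46), E(d1,38), G(d2,29), C(d6,28), F(d6,23)
B→slot 4; D→slot 6; A→slot 5; E→slot 1; G→slot 2; C→slot 3; F skipped.
Profit = 38 + 29 + 28 + 62 + 46 + 53 = 256

256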